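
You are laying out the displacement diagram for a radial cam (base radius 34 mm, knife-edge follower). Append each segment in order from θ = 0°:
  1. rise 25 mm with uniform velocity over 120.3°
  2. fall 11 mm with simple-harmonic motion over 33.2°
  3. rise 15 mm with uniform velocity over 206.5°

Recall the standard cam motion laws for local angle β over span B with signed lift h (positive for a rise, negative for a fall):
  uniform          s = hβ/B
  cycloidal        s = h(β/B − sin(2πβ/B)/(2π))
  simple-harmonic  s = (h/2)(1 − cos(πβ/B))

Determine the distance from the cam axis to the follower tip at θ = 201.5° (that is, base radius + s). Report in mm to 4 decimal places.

seg 1 [0°–120.3°] uniform, h=25: full span → s += 25 → s = 25.0000
seg 2 [120.3°–153.5°] simple-harmonic, h=-11: full span → s += -11 → s = 14.0000
seg 3 [153.5°–360°] uniform, h=15: θ=201.5° here. β=48, B=206.5. 15·48/206.5 = 3.4867 → s = 17.4867
radial distance = base radius + s = 34 + 17.4867 = 51.4867

51.4867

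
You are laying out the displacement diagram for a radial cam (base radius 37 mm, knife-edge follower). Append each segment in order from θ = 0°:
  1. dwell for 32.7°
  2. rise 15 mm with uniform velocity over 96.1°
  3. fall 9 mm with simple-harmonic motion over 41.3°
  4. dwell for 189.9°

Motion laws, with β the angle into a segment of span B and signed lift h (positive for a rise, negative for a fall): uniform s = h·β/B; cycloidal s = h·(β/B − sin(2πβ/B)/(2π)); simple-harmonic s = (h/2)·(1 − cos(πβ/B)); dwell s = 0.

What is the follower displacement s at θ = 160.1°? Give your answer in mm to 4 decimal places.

seg 1 [0°–32.7°] dwell: s stays 0.0000
seg 2 [32.7°–128.8°] uniform, h=15: full span → s += 15 → s = 15.0000
seg 3 [128.8°–170.1°] simple-harmonic, h=-9: θ=160.1° here. β=31.3, B=41.3. -9/2·(1 − cos(π·0.7579)) = -7.7597 → s = 7.2403

7.2403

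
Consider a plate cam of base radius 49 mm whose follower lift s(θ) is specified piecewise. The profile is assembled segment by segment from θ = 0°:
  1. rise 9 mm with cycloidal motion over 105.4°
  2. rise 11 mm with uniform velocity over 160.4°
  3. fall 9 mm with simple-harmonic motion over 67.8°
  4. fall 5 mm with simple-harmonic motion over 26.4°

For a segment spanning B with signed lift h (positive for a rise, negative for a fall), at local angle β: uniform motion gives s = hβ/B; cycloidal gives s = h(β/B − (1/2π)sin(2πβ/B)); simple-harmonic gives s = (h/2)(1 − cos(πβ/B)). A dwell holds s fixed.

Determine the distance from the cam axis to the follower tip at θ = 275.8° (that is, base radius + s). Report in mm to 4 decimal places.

seg 1 [0°–105.4°] cycloidal, h=9: full span → s += 9 → s = 9.0000
seg 2 [105.4°–265.8°] uniform, h=11: full span → s += 11 → s = 20.0000
seg 3 [265.8°–333.6°] simple-harmonic, h=-9: θ=275.8° here. β=10, B=67.8. -9/2·(1 − cos(π·0.1475)) = -0.4745 → s = 19.5255
radial distance = base radius + s = 49 + 19.5255 = 68.5255

68.5255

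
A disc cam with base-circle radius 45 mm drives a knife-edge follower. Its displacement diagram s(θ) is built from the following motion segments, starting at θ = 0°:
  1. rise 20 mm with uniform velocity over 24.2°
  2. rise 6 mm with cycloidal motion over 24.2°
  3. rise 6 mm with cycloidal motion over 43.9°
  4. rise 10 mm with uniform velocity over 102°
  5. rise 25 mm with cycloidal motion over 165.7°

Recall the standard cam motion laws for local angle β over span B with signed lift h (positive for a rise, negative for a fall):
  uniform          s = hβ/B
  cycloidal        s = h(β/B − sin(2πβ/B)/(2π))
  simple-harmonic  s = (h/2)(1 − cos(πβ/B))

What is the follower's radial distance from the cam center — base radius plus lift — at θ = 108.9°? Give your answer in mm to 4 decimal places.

seg 1 [0°–24.2°] uniform, h=20: full span → s += 20 → s = 20.0000
seg 2 [24.2°–48.4°] cycloidal, h=6: full span → s += 6 → s = 26.0000
seg 3 [48.4°–92.3°] cycloidal, h=6: full span → s += 6 → s = 32.0000
seg 4 [92.3°–194.3°] uniform, h=10: θ=108.9° here. β=16.6, B=102. 10·16.6/102 = 1.6275 → s = 33.6275
radial distance = base radius + s = 45 + 33.6275 = 78.6275

78.6275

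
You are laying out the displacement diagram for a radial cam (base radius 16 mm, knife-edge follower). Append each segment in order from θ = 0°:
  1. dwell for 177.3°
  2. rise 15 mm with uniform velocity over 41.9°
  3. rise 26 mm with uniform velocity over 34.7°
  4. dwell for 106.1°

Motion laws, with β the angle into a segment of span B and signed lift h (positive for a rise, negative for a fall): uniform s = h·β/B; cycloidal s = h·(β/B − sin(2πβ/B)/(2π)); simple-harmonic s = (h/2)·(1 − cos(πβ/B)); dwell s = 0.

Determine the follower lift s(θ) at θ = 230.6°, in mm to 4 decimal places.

seg 1 [0°–177.3°] dwell: s stays 0.0000
seg 2 [177.3°–219.2°] uniform, h=15: full span → s += 15 → s = 15.0000
seg 3 [219.2°–253.9°] uniform, h=26: θ=230.6° here. β=11.4, B=34.7. 26·11.4/34.7 = 8.5418 → s = 23.5418

23.5418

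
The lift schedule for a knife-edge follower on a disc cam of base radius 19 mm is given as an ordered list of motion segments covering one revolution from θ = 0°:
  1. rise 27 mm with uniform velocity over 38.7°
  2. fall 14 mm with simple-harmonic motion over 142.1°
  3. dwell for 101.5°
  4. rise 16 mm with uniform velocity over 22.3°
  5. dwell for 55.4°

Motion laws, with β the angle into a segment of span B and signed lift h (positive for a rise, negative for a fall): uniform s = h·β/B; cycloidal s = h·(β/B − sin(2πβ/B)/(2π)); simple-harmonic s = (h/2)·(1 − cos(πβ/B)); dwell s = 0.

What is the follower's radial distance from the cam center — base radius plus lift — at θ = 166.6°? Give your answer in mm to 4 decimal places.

seg 1 [0°–38.7°] uniform, h=27: full span → s += 27 → s = 27.0000
seg 2 [38.7°–180.8°] simple-harmonic, h=-14: θ=166.6° here. β=127.9, B=142.1. -14/2·(1 − cos(π·0.9001)) = -13.6579 → s = 13.3421
radial distance = base radius + s = 19 + 13.3421 = 32.3421

32.3421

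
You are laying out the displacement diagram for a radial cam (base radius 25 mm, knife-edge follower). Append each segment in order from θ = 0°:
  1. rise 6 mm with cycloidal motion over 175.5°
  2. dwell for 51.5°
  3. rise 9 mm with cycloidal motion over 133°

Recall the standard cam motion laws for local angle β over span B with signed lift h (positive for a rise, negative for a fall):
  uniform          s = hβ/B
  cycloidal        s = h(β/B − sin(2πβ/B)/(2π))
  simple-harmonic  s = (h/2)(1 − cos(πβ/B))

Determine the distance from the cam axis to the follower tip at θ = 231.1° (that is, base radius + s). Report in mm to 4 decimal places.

seg 1 [0°–175.5°] cycloidal, h=6: full span → s += 6 → s = 6.0000
seg 2 [175.5°–227°] dwell: s stays 6.0000
seg 3 [227°–360°] cycloidal, h=9: θ=231.1° here. β=4.1, B=133. 9·(0.0308 − sin(2π·0.0308)/(2π)) = 0.0017 → s = 6.0017
radial distance = base radius + s = 25 + 6.0017 = 31.0017

31.0017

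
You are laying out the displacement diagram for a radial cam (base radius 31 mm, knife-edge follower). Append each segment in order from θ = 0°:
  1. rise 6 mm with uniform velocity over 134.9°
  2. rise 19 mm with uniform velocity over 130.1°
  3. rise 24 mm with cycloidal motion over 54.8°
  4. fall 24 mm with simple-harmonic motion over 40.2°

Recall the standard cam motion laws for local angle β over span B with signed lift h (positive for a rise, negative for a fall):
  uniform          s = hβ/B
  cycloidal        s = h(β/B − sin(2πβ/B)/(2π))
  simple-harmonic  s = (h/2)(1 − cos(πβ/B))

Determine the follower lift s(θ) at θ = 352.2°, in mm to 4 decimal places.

seg 1 [0°–134.9°] uniform, h=6: full span → s += 6 → s = 6.0000
seg 2 [134.9°–265°] uniform, h=19: full span → s += 19 → s = 25.0000
seg 3 [265°–319.8°] cycloidal, h=24: full span → s += 24 → s = 49.0000
seg 4 [319.8°–360°] simple-harmonic, h=-24: θ=352.2° here. β=32.4, B=40.2. -24/2·(1 − cos(π·0.8060)) = -21.8388 → s = 27.1612

27.1612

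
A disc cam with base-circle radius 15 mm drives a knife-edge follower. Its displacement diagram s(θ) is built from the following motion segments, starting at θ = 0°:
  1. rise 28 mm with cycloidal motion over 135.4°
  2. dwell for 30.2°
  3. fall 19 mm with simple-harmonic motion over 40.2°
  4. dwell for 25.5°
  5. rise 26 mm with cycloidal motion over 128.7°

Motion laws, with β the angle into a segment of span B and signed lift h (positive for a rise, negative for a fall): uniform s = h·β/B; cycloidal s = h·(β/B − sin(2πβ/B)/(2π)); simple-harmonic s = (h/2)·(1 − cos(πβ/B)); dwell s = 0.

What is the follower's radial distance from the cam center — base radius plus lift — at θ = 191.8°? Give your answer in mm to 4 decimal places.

seg 1 [0°–135.4°] cycloidal, h=28: full span → s += 28 → s = 28.0000
seg 2 [135.4°–165.6°] dwell: s stays 28.0000
seg 3 [165.6°–205.8°] simple-harmonic, h=-19: θ=191.8° here. β=26.2, B=40.2. -19/2·(1 − cos(π·0.6517)) = -13.8591 → s = 14.1409
radial distance = base radius + s = 15 + 14.1409 = 29.1409

29.1409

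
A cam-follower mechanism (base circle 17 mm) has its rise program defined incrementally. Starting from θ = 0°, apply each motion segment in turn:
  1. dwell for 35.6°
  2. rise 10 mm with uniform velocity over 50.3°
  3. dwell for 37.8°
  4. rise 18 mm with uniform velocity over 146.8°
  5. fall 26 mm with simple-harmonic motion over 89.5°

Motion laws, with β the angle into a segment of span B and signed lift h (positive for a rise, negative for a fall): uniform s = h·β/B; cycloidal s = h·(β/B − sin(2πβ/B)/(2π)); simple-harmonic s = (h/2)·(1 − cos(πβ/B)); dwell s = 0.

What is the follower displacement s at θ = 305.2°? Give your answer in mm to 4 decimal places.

seg 1 [0°–35.6°] dwell: s stays 0.0000
seg 2 [35.6°–85.9°] uniform, h=10: full span → s += 10 → s = 10.0000
seg 3 [85.9°–123.7°] dwell: s stays 10.0000
seg 4 [123.7°–270.5°] uniform, h=18: full span → s += 18 → s = 28.0000
seg 5 [270.5°–360°] simple-harmonic, h=-26: θ=305.2° here. β=34.7, B=89.5. -26/2·(1 − cos(π·0.3877)) = -8.5085 → s = 19.4915

19.4915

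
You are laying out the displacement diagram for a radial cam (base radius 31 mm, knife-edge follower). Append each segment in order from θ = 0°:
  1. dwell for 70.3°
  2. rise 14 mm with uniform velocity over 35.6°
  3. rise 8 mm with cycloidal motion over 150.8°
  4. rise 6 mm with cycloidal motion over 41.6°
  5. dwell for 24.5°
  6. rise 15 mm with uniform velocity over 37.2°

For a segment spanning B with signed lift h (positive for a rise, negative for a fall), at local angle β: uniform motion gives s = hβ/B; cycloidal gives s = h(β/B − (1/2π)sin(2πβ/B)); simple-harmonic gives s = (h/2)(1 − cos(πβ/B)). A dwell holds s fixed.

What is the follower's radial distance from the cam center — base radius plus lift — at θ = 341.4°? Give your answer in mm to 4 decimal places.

seg 1 [0°–70.3°] dwell: s stays 0.0000
seg 2 [70.3°–105.9°] uniform, h=14: full span → s += 14 → s = 14.0000
seg 3 [105.9°–256.7°] cycloidal, h=8: full span → s += 8 → s = 22.0000
seg 4 [256.7°–298.3°] cycloidal, h=6: full span → s += 6 → s = 28.0000
seg 5 [298.3°–322.8°] dwell: s stays 28.0000
seg 6 [322.8°–360°] uniform, h=15: θ=341.4° here. β=18.6, B=37.2. 15·18.6/37.2 = 7.5000 → s = 35.5000
radial distance = base radius + s = 31 + 35.5000 = 66.5000

66.5000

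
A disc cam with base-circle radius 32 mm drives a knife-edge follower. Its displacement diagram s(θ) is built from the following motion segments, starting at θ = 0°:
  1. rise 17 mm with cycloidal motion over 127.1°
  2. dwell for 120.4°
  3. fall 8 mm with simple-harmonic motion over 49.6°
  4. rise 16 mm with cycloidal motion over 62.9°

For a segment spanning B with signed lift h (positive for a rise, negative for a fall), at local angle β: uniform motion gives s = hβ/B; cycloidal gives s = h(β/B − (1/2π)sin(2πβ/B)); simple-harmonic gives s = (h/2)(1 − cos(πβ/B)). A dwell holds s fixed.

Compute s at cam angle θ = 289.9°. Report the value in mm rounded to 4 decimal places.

seg 1 [0°–127.1°] cycloidal, h=17: full span → s += 17 → s = 17.0000
seg 2 [127.1°–247.5°] dwell: s stays 17.0000
seg 3 [247.5°–297.1°] simple-harmonic, h=-8: θ=289.9° here. β=42.4, B=49.6. -8/2·(1 − cos(π·0.8548)) = -7.5912 → s = 9.4088

9.4088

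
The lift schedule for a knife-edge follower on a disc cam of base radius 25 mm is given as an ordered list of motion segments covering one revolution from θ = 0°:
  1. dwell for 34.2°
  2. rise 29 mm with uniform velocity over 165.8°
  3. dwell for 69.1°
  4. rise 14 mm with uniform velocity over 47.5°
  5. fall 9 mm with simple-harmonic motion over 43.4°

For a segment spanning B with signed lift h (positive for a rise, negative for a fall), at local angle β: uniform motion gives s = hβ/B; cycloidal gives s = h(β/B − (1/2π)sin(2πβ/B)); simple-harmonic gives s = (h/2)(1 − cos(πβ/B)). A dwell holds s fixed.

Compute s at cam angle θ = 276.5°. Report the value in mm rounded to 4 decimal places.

seg 1 [0°–34.2°] dwell: s stays 0.0000
seg 2 [34.2°–200°] uniform, h=29: full span → s += 29 → s = 29.0000
seg 3 [200°–269.1°] dwell: s stays 29.0000
seg 4 [269.1°–316.6°] uniform, h=14: θ=276.5° here. β=7.4, B=47.5. 14·7.4/47.5 = 2.1811 → s = 31.1811

31.1811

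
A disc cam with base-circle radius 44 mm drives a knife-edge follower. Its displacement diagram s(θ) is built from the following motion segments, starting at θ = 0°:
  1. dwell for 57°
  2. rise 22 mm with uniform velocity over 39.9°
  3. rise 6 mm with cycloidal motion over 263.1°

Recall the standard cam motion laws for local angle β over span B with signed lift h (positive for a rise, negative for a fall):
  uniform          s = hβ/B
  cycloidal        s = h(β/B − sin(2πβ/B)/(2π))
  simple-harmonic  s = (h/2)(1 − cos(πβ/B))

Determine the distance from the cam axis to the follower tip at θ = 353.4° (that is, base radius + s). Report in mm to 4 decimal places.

seg 1 [0°–57°] dwell: s stays 0.0000
seg 2 [57°–96.9°] uniform, h=22: full span → s += 22 → s = 22.0000
seg 3 [96.9°–360°] cycloidal, h=6: θ=353.4° here. β=256.5, B=263.1. 6·(0.9749 − sin(2π·0.9749)/(2π)) = 5.9994 → s = 27.9994
radial distance = base radius + s = 44 + 27.9994 = 71.9994

71.9994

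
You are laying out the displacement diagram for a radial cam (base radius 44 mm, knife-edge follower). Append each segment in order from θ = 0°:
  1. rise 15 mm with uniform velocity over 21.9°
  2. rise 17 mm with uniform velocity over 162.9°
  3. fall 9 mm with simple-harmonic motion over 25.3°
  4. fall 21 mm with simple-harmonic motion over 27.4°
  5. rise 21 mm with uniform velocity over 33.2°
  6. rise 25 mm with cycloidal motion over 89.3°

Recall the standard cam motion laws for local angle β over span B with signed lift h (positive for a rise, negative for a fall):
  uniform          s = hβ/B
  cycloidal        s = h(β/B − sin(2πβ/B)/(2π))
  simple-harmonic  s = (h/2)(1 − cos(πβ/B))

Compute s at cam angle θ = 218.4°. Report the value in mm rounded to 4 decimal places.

seg 1 [0°–21.9°] uniform, h=15: full span → s += 15 → s = 15.0000
seg 2 [21.9°–184.8°] uniform, h=17: full span → s += 17 → s = 32.0000
seg 3 [184.8°–210.1°] simple-harmonic, h=-9: full span → s += -9 → s = 23.0000
seg 4 [210.1°–237.5°] simple-harmonic, h=-21: θ=218.4° here. β=8.3, B=27.4. -21/2·(1 − cos(π·0.3029)) = -4.4064 → s = 18.5936

18.5936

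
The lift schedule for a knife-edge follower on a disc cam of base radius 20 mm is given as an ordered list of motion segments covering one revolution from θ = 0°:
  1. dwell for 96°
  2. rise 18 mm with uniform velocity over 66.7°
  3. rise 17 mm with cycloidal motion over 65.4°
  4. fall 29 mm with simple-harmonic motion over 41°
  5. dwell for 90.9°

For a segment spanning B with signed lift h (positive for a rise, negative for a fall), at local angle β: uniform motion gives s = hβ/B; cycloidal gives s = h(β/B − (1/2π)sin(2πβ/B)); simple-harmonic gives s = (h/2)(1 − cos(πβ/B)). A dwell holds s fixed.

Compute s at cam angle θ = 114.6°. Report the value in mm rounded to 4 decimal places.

seg 1 [0°–96°] dwell: s stays 0.0000
seg 2 [96°–162.7°] uniform, h=18: θ=114.6° here. β=18.6, B=66.7. 18·18.6/66.7 = 5.0195 → s = 5.0195

5.0195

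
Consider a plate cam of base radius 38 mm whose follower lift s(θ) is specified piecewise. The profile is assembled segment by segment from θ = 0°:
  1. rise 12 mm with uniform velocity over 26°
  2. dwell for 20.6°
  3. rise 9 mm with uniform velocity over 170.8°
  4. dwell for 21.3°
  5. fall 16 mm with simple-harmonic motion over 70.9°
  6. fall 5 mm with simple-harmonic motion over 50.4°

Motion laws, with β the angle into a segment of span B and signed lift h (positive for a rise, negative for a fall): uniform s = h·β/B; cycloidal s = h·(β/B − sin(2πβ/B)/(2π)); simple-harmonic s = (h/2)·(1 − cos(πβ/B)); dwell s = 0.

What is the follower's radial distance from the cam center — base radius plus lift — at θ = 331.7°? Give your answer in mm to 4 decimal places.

seg 1 [0°–26°] uniform, h=12: full span → s += 12 → s = 12.0000
seg 2 [26°–46.6°] dwell: s stays 12.0000
seg 3 [46.6°–217.4°] uniform, h=9: full span → s += 9 → s = 21.0000
seg 4 [217.4°–238.7°] dwell: s stays 21.0000
seg 5 [238.7°–309.6°] simple-harmonic, h=-16: full span → s += -16 → s = 5.0000
seg 6 [309.6°–360°] simple-harmonic, h=-5: θ=331.7° here. β=22.1, B=50.4. -5/2·(1 − cos(π·0.4385)) = -2.0199 → s = 2.9801
radial distance = base radius + s = 38 + 2.9801 = 40.9801

40.9801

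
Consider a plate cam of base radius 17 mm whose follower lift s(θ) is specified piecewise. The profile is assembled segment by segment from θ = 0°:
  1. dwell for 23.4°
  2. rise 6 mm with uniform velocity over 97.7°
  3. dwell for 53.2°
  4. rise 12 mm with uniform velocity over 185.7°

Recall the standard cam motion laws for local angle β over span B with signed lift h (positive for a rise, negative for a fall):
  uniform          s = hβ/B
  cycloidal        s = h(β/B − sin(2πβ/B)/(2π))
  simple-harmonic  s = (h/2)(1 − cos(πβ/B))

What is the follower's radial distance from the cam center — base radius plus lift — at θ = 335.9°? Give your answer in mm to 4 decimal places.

seg 1 [0°–23.4°] dwell: s stays 0.0000
seg 2 [23.4°–121.1°] uniform, h=6: full span → s += 6 → s = 6.0000
seg 3 [121.1°–174.3°] dwell: s stays 6.0000
seg 4 [174.3°–360°] uniform, h=12: θ=335.9° here. β=161.6, B=185.7. 12·161.6/185.7 = 10.4426 → s = 16.4426
radial distance = base radius + s = 17 + 16.4426 = 33.4426

33.4426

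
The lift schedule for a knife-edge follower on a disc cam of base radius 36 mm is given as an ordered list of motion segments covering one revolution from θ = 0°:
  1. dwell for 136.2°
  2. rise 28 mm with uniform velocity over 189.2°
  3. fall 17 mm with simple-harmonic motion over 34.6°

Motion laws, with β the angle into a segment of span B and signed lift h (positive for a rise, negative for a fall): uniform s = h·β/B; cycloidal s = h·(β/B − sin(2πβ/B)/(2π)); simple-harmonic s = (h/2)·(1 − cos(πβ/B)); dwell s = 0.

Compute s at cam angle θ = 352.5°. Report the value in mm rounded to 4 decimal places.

seg 1 [0°–136.2°] dwell: s stays 0.0000
seg 2 [136.2°–325.4°] uniform, h=28: full span → s += 28 → s = 28.0000
seg 3 [325.4°–360°] simple-harmonic, h=-17: θ=352.5° here. β=27.1, B=34.6. -17/2·(1 − cos(π·0.7832)) = -15.1041 → s = 12.8959

12.8959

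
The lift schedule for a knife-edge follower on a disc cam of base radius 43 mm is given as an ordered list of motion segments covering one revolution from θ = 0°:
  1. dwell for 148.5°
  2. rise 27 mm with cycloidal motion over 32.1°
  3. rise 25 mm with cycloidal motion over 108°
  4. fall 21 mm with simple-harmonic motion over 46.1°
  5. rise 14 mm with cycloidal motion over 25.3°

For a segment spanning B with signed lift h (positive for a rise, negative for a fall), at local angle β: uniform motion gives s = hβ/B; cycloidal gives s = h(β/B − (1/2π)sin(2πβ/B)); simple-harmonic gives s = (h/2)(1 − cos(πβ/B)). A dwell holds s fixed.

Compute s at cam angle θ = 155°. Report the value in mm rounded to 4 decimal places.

seg 1 [0°–148.5°] dwell: s stays 0.0000
seg 2 [148.5°–180.6°] cycloidal, h=27: θ=155° here. β=6.5, B=32.1. 27·(0.2025 − sin(2π·0.2025)/(2π)) = 1.3601 → s = 1.3601

1.3601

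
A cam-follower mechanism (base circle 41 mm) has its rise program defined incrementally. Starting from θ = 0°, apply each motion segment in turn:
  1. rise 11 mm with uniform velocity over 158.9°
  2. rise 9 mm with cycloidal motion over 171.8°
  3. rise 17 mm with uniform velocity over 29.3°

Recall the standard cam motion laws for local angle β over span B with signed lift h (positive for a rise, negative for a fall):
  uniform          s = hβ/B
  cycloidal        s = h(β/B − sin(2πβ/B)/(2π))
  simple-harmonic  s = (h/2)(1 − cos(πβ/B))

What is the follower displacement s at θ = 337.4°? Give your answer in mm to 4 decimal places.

seg 1 [0°–158.9°] uniform, h=11: full span → s += 11 → s = 11.0000
seg 2 [158.9°–330.7°] cycloidal, h=9: full span → s += 9 → s = 20.0000
seg 3 [330.7°–360°] uniform, h=17: θ=337.4° here. β=6.7, B=29.3. 17·6.7/29.3 = 3.8874 → s = 23.8874

23.8874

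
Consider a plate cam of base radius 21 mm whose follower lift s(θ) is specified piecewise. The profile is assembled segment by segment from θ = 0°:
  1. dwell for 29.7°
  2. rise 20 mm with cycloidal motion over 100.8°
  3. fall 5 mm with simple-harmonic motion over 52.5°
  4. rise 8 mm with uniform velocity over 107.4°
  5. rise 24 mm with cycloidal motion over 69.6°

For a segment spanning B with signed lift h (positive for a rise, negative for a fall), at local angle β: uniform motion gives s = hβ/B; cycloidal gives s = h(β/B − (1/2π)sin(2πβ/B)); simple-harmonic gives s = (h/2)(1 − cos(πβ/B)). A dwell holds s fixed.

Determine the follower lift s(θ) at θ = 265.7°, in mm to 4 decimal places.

seg 1 [0°–29.7°] dwell: s stays 0.0000
seg 2 [29.7°–130.5°] cycloidal, h=20: full span → s += 20 → s = 20.0000
seg 3 [130.5°–183°] simple-harmonic, h=-5: full span → s += -5 → s = 15.0000
seg 4 [183°–290.4°] uniform, h=8: θ=265.7° here. β=82.7, B=107.4. 8·82.7/107.4 = 6.1601 → s = 21.1601

21.1601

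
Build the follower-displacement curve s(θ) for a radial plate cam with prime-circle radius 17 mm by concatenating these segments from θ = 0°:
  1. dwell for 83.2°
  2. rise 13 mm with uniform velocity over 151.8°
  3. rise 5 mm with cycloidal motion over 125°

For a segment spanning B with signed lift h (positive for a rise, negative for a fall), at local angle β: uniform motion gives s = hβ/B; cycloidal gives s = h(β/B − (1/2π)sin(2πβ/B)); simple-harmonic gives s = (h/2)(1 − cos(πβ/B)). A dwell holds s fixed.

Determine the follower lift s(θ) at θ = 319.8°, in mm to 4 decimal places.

seg 1 [0°–83.2°] dwell: s stays 0.0000
seg 2 [83.2°–235°] uniform, h=13: full span → s += 13 → s = 13.0000
seg 3 [235°–360°] cycloidal, h=5: θ=319.8° here. β=84.8, B=125. 5·(0.6784 − sin(2π·0.6784)/(2π)) = 4.1086 → s = 17.1086

17.1086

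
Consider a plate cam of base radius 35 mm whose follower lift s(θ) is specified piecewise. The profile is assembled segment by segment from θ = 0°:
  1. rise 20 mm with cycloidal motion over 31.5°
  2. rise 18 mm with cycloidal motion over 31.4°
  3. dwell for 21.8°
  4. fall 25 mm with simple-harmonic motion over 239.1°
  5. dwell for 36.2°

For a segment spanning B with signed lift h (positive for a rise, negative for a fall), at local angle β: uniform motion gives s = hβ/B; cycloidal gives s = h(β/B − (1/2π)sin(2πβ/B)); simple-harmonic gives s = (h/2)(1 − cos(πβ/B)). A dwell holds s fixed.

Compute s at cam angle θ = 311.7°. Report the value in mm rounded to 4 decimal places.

seg 1 [0°–31.5°] cycloidal, h=20: full span → s += 20 → s = 20.0000
seg 2 [31.5°–62.9°] cycloidal, h=18: full span → s += 18 → s = 38.0000
seg 3 [62.9°–84.7°] dwell: s stays 38.0000
seg 4 [84.7°–323.8°] simple-harmonic, h=-25: θ=311.7° here. β=227, B=239.1. -25/2·(1 − cos(π·0.9494)) = -24.8424 → s = 13.1576

13.1576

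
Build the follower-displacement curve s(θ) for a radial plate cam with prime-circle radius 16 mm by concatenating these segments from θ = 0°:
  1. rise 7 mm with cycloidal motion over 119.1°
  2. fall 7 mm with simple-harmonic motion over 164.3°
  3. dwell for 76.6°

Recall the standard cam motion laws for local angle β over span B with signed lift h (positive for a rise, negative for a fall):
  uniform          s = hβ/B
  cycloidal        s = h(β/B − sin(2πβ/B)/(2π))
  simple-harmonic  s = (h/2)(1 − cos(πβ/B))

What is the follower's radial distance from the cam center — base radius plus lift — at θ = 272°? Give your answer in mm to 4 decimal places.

seg 1 [0°–119.1°] cycloidal, h=7: full span → s += 7 → s = 7.0000
seg 2 [119.1°–283.4°] simple-harmonic, h=-7: θ=272° here. β=152.9, B=164.3. -7/2·(1 − cos(π·0.9306)) = -6.9172 → s = 0.0828
radial distance = base radius + s = 16 + 0.0828 = 16.0828

16.0828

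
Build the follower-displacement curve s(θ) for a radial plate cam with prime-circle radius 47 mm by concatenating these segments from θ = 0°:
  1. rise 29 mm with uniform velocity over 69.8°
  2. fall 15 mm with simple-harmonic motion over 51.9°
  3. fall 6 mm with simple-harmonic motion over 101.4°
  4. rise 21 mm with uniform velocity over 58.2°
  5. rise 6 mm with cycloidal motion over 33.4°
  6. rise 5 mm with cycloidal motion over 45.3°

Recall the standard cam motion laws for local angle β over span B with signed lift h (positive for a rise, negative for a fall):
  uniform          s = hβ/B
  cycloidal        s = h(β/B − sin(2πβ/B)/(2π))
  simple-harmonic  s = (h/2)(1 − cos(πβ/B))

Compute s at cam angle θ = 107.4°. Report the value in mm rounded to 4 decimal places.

seg 1 [0°–69.8°] uniform, h=29: full span → s += 29 → s = 29.0000
seg 2 [69.8°–121.7°] simple-harmonic, h=-15: θ=107.4° here. β=37.6, B=51.9. -15/2·(1 − cos(π·0.7245)) = -12.3614 → s = 16.6386

16.6386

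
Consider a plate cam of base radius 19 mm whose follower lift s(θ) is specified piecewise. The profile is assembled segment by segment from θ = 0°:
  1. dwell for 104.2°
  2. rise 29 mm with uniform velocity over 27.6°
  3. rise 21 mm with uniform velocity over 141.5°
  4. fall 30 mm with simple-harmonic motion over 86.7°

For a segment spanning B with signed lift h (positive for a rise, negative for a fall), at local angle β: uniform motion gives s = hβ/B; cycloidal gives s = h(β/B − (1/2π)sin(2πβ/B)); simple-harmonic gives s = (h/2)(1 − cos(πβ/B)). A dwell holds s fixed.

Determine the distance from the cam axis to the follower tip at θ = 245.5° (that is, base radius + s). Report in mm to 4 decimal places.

seg 1 [0°–104.2°] dwell: s stays 0.0000
seg 2 [104.2°–131.8°] uniform, h=29: full span → s += 29 → s = 29.0000
seg 3 [131.8°–273.3°] uniform, h=21: θ=245.5° here. β=113.7, B=141.5. 21·113.7/141.5 = 16.8742 → s = 45.8742
radial distance = base radius + s = 19 + 45.8742 = 64.8742

64.8742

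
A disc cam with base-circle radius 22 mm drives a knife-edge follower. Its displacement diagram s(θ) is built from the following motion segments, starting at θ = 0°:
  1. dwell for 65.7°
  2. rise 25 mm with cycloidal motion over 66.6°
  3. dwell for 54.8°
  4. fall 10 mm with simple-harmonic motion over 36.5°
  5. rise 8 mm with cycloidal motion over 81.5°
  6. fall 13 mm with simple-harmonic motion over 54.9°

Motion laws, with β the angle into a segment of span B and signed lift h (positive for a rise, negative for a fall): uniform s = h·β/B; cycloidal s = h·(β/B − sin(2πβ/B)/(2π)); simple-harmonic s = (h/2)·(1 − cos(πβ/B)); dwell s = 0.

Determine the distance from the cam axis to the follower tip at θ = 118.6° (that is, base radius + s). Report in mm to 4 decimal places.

seg 1 [0°–65.7°] dwell: s stays 0.0000
seg 2 [65.7°–132.3°] cycloidal, h=25: θ=118.6° here. β=52.9, B=66.6. 25·(0.7943 − sin(2π·0.7943)/(2π)) = 23.6831 → s = 23.6831
radial distance = base radius + s = 22 + 23.6831 = 45.6831

45.6831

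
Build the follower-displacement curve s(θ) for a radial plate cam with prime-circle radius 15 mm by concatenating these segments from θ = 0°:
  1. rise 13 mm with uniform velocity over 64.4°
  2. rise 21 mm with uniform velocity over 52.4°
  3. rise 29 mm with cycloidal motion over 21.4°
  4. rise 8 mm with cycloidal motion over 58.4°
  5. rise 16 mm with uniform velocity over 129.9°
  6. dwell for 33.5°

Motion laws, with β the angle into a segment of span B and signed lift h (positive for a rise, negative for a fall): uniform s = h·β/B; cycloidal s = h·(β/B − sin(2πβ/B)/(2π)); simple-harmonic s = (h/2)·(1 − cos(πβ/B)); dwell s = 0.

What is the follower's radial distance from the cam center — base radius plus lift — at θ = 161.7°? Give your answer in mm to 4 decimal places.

seg 1 [0°–64.4°] uniform, h=13: full span → s += 13 → s = 13.0000
seg 2 [64.4°–116.8°] uniform, h=21: full span → s += 21 → s = 34.0000
seg 3 [116.8°–138.2°] cycloidal, h=29: full span → s += 29 → s = 63.0000
seg 4 [138.2°–196.6°] cycloidal, h=8: θ=161.7° here. β=23.5, B=58.4. 8·(0.4024 − sin(2π·0.4024)/(2π)) = 2.4864 → s = 65.4864
radial distance = base radius + s = 15 + 65.4864 = 80.4864

80.4864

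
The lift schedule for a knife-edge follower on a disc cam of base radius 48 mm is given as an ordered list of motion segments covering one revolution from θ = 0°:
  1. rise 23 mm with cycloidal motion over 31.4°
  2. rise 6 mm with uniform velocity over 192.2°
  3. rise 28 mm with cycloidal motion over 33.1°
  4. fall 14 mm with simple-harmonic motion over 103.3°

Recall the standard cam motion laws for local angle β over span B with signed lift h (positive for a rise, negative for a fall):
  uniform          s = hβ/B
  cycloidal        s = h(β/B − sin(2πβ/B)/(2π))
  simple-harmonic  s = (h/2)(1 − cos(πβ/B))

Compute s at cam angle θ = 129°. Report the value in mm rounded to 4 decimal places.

seg 1 [0°–31.4°] cycloidal, h=23: full span → s += 23 → s = 23.0000
seg 2 [31.4°–223.6°] uniform, h=6: θ=129° here. β=97.6, B=192.2. 6·97.6/192.2 = 3.0468 → s = 26.0468

26.0468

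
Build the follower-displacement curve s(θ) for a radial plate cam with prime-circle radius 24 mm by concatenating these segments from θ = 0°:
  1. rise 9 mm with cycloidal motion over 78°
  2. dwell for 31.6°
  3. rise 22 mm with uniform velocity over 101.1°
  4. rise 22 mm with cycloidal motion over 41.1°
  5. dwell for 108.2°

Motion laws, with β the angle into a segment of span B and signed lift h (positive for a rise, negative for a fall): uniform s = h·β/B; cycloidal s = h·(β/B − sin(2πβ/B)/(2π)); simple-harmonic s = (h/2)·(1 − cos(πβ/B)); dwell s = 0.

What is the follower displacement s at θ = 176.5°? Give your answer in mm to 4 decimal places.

seg 1 [0°–78°] cycloidal, h=9: full span → s += 9 → s = 9.0000
seg 2 [78°–109.6°] dwell: s stays 9.0000
seg 3 [109.6°–210.7°] uniform, h=22: θ=176.5° here. β=66.9, B=101.1. 22·66.9/101.1 = 14.5579 → s = 23.5579

23.5579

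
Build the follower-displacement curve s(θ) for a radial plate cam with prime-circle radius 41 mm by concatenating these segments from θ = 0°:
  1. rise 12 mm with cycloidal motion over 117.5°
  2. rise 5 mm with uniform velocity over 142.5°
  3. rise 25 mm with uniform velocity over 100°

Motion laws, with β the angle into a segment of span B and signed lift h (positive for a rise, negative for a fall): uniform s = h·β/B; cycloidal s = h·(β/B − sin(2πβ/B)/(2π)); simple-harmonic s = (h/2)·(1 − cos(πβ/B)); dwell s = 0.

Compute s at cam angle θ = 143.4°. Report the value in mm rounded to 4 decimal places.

seg 1 [0°–117.5°] cycloidal, h=12: full span → s += 12 → s = 12.0000
seg 2 [117.5°–260°] uniform, h=5: θ=143.4° here. β=25.9, B=142.5. 5·25.9/142.5 = 0.9088 → s = 12.9088

12.9088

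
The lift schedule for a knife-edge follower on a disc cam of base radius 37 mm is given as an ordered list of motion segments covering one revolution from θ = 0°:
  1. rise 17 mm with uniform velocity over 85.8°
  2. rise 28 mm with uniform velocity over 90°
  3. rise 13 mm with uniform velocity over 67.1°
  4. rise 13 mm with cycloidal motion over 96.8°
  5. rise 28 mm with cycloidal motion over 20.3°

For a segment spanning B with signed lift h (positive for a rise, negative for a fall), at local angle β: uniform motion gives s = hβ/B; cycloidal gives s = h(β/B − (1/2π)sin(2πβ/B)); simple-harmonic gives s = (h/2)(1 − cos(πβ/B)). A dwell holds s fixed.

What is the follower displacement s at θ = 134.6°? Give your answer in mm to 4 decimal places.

seg 1 [0°–85.8°] uniform, h=17: full span → s += 17 → s = 17.0000
seg 2 [85.8°–175.8°] uniform, h=28: θ=134.6° here. β=48.8, B=90. 28·48.8/90 = 15.1822 → s = 32.1822

32.1822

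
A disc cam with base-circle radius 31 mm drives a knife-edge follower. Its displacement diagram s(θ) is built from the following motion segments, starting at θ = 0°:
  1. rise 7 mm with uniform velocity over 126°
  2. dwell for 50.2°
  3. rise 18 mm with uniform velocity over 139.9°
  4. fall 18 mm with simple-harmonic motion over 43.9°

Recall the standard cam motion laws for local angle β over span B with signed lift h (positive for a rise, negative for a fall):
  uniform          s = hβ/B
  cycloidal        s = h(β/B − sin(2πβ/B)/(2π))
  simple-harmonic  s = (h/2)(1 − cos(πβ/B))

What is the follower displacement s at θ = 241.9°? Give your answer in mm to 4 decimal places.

seg 1 [0°–126°] uniform, h=7: full span → s += 7 → s = 7.0000
seg 2 [126°–176.2°] dwell: s stays 7.0000
seg 3 [176.2°–316.1°] uniform, h=18: θ=241.9° here. β=65.7, B=139.9. 18·65.7/139.9 = 8.4532 → s = 15.4532

15.4532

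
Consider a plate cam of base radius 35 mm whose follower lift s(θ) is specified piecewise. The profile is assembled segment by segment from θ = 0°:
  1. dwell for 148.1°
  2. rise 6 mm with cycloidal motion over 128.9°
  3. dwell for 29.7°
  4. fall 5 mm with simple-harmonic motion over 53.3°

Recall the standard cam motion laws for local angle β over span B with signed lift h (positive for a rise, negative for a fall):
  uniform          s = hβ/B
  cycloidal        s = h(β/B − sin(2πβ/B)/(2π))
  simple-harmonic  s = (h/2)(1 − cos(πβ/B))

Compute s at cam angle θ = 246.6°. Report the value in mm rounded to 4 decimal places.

seg 1 [0°–148.1°] dwell: s stays 0.0000
seg 2 [148.1°–277°] cycloidal, h=6: θ=246.6° here. β=98.5, B=128.9. 6·(0.7642 − sin(2π·0.7642)/(2π)) = 5.5361 → s = 5.5361

5.5361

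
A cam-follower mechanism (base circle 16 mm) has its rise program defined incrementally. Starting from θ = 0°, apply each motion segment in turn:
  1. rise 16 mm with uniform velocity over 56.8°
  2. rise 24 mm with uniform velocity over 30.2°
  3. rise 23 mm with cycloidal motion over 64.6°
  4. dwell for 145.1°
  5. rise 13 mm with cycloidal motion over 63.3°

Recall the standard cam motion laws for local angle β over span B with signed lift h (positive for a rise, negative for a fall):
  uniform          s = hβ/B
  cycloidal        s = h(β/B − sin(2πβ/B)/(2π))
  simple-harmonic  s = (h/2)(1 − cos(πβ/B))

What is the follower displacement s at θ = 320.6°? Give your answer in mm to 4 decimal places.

seg 1 [0°–56.8°] uniform, h=16: full span → s += 16 → s = 16.0000
seg 2 [56.8°–87°] uniform, h=24: full span → s += 24 → s = 40.0000
seg 3 [87°–151.6°] cycloidal, h=23: full span → s += 23 → s = 63.0000
seg 4 [151.6°–296.7°] dwell: s stays 63.0000
seg 5 [296.7°–360°] cycloidal, h=13: θ=320.6° here. β=23.9, B=63.3. 13·(0.3776 − sin(2π·0.3776)/(2π)) = 3.4691 → s = 66.4691

66.4691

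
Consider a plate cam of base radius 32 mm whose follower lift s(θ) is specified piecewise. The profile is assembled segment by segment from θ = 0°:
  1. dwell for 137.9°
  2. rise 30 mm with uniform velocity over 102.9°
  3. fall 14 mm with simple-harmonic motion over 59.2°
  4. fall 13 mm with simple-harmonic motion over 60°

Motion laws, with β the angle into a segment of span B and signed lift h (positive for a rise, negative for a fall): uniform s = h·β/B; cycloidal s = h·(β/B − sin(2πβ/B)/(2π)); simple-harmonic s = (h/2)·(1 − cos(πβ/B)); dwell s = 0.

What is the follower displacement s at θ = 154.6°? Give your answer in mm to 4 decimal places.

seg 1 [0°–137.9°] dwell: s stays 0.0000
seg 2 [137.9°–240.8°] uniform, h=30: θ=154.6° here. β=16.7, B=102.9. 30·16.7/102.9 = 4.8688 → s = 4.8688

4.8688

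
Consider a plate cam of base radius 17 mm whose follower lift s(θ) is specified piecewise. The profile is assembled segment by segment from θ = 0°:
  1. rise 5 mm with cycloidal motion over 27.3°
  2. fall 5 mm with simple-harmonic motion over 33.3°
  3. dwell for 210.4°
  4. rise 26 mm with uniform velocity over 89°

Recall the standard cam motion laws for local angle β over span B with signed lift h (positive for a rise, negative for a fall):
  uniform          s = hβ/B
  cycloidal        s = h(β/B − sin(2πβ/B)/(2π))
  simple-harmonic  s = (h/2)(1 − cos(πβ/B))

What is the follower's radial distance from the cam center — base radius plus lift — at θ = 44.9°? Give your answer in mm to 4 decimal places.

seg 1 [0°–27.3°] cycloidal, h=5: full span → s += 5 → s = 5.0000
seg 2 [27.3°–60.6°] simple-harmonic, h=-5: θ=44.9° here. β=17.6, B=33.3. -5/2·(1 − cos(π·0.5285)) = -2.7238 → s = 2.2762
radial distance = base radius + s = 17 + 2.2762 = 19.2762

19.2762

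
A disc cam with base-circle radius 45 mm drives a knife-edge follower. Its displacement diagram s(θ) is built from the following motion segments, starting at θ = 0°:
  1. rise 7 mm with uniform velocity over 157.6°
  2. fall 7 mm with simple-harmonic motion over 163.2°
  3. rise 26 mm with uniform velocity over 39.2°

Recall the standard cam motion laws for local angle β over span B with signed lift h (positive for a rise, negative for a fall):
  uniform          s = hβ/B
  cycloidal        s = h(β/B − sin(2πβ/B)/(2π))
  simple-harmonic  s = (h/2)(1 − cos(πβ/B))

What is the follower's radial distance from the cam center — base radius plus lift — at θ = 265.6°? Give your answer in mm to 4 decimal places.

seg 1 [0°–157.6°] uniform, h=7: full span → s += 7 → s = 7.0000
seg 2 [157.6°–320.8°] simple-harmonic, h=-7: θ=265.6° here. β=108, B=163.2. -7/2·(1 − cos(π·0.6618)) = -5.2031 → s = 1.7969
radial distance = base radius + s = 45 + 1.7969 = 46.7969

46.7969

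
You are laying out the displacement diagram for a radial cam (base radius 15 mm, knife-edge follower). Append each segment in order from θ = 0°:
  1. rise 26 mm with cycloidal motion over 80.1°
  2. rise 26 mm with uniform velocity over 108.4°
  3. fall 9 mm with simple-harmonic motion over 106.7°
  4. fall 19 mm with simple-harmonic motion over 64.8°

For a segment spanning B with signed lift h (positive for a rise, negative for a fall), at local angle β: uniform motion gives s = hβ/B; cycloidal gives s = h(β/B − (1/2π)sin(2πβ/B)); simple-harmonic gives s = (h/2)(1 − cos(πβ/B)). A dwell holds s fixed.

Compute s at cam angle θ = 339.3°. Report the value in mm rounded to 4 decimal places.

seg 1 [0°–80.1°] cycloidal, h=26: full span → s += 26 → s = 26.0000
seg 2 [80.1°–188.5°] uniform, h=26: full span → s += 26 → s = 52.0000
seg 3 [188.5°–295.2°] simple-harmonic, h=-9: full span → s += -9 → s = 43.0000
seg 4 [295.2°–360°] simple-harmonic, h=-19: θ=339.3° here. β=44.1, B=64.8. -19/2·(1 − cos(π·0.6806)) = -14.6043 → s = 28.3957

28.3957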